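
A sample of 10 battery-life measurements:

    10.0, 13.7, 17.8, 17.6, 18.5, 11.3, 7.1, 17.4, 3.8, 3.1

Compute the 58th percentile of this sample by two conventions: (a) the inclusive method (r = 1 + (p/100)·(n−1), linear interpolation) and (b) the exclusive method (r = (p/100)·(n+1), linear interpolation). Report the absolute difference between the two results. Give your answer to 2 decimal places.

0.59

Sorted: 3.1, 3.8, 7.1, 10.0, 11.3, 13.7, 17.4, 17.6, 17.8, 18.5.
n = 10.
(a) r = 6.22; between ranks 6 (13.7) and 7 (17.4): 14.514.
(b) r = 6.38; between ranks 6 (13.7) and 7 (17.4): 15.106.
|14.514 − 15.106| = 0.592.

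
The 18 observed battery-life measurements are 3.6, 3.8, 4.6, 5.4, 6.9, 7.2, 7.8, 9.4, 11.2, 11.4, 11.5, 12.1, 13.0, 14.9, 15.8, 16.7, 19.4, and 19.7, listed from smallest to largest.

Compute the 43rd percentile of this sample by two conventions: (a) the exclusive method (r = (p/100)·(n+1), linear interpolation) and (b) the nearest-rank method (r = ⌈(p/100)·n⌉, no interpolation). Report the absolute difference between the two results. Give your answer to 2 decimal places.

n = 18.
(a) r = 8.17; between ranks 8 (9.4) and 9 (11.2): 9.706.
(b) the nearest-rank method: rank 8 → 9.4.
|9.706 − 9.4| = 0.306.

0.31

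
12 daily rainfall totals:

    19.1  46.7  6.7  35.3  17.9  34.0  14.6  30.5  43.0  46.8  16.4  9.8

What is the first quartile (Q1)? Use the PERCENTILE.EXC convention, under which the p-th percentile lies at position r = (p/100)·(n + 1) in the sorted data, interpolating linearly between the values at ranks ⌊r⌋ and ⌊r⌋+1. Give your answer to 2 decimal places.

15.05

Sorted: 6.7, 9.8, 14.6, 16.4, 17.9, 19.1, 30.5, 34.0, 35.3, 43.0, 46.7, 46.8.
n = 12.
r = (25/100)·(12 + 1) = 3.25.
Rank 3 is 14.6 and rank 4 is 16.4.
Interpolate: 14.6 + 0.25·(16.4 − 14.6) = 14.6 + 0.25·1.8 = 15.05.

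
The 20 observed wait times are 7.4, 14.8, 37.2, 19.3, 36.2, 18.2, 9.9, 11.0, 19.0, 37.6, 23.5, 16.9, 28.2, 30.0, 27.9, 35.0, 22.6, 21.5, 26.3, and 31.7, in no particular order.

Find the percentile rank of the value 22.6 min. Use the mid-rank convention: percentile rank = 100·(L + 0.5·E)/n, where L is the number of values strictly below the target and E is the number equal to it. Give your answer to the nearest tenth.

47.5

Sorted: 7.4, 9.9, 11.0, 14.8, 16.9, 18.2, 19.0, 19.3, 21.5, 22.6, 23.5, 26.3, 27.9, 28.2, 30.0, 31.7, 35.0, 36.2, 37.2, 37.6.
Count below 22.6: L = 9; count equal: E = 1; n = 20.
Percentile rank = 100·(9 + 0.5·1)/20 = 100·9.5/20 = 47.5.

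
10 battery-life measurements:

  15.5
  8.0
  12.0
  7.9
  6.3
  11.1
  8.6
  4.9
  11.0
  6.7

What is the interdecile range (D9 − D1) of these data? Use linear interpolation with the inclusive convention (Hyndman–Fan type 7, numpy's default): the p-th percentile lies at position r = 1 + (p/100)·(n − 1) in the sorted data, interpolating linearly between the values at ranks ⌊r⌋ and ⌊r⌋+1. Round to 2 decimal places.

Sorted: 4.9, 6.3, 6.7, 7.9, 8.0, 8.6, 11.0, 11.1, 12.0, 15.5.
n = 10.
P10: r = 1.9; ranks 1–2 are 4.9, 6.3; interpolating gives 6.16.
P90: r = 9.1; ranks 9–10 are 12.0, 15.5; interpolating gives 12.35.
Difference: 12.35 − 6.16 = 6.19.

6.19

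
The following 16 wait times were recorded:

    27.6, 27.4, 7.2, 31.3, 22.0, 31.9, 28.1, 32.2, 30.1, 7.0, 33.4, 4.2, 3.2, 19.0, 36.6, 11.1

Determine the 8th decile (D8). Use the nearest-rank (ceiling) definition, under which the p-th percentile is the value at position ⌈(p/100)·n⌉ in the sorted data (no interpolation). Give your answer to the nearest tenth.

31.9

Sorted: 3.2, 4.2, 7.0, 7.2, 11.1, 19.0, 22.0, 27.4, 27.6, 28.1, 30.1, 31.3, 31.9, 32.2, 33.4, 36.6.
n = 16.
Position = ⌈80/100 · 16⌉ = ⌈12.8⌉ = 13.
The value at rank 13 is 31.9.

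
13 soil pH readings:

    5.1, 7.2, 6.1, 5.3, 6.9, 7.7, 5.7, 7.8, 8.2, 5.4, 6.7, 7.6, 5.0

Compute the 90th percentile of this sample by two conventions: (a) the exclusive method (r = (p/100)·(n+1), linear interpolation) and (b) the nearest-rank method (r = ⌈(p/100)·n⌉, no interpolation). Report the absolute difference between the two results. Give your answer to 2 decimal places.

0.24

Sorted: 5.0, 5.1, 5.3, 5.4, 5.7, 6.1, 6.7, 6.9, 7.2, 7.6, 7.7, 7.8, 8.2.
n = 13.
(a) r = 12.6; between ranks 12 (7.8) and 13 (8.2): 8.04.
(b) the nearest-rank method: rank 12 → 7.8.
|8.04 − 7.8| = 0.24.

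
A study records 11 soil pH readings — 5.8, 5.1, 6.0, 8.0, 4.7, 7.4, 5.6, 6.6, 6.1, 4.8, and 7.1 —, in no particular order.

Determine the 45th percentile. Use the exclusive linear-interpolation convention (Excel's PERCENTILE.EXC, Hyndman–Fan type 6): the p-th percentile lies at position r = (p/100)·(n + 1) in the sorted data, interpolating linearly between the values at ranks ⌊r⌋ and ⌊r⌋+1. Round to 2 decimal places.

Sorted: 4.7, 4.8, 5.1, 5.6, 5.8, 6.0, 6.1, 6.6, 7.1, 7.4, 8.0.
n = 11.
r = (45/100)·(11 + 1) = 5.4.
Rank 5 is 5.8 and rank 6 is 6.0.
Interpolate: 5.8 + 0.4·(6.0 − 5.8) = 5.8 + 0.4·0.2 = 5.88.

5.88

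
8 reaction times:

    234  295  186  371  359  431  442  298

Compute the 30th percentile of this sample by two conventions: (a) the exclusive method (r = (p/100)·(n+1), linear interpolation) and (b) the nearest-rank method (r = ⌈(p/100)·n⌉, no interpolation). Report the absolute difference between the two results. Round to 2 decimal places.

18.30

Sorted: 186, 234, 295, 298, 359, 371, 431, 442.
n = 8.
(a) r = 2.7; between ranks 2 (234) and 3 (295): 276.7.
(b) the nearest-rank method: rank 3 → 295.
|276.7 − 295| = 18.3.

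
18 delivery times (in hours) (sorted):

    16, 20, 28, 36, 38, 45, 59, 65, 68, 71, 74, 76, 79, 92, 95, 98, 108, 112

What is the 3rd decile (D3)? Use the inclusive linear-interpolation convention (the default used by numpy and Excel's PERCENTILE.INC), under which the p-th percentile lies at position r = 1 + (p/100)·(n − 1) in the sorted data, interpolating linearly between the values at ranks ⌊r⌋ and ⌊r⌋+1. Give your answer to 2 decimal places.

n = 18.
r = 1 + (30/100)·(18 − 1) = 1 + 5.1 = 6.1.
Rank 6 is 45 and rank 7 is 59.
Interpolate: 45 + 0.1·(59 − 45) = 45 + 0.1·14 = 46.4.

46.40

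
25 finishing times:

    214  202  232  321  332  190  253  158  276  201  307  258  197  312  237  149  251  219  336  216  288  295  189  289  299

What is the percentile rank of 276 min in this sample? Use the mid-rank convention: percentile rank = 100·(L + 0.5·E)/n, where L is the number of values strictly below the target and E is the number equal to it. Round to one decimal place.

62.0

Sorted: 149, 158, 189, 190, 197, 201, 202, 214, 216, 219, 232, 237, 251, 253, 258, 276, 288, 289, 295, 299, 307, 312, 321, 332, 336.
Count below 276: L = 15; count equal: E = 1; n = 25.
Percentile rank = 100·(15 + 0.5·1)/25 = 100·15.5/25 = 62.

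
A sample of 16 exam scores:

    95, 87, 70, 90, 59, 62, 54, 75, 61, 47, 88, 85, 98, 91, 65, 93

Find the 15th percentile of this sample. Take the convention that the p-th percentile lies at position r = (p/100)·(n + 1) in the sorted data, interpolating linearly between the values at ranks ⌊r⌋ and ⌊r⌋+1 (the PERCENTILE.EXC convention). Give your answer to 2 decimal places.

56.75

Sorted: 47, 54, 59, 61, 62, 65, 70, 75, 85, 87, 88, 90, 91, 93, 95, 98.
n = 16.
r = (15/100)·(16 + 1) = 2.55.
Rank 2 is 54 and rank 3 is 59.
Interpolate: 54 + 0.55·(59 − 54) = 54 + 0.55·5 = 56.75.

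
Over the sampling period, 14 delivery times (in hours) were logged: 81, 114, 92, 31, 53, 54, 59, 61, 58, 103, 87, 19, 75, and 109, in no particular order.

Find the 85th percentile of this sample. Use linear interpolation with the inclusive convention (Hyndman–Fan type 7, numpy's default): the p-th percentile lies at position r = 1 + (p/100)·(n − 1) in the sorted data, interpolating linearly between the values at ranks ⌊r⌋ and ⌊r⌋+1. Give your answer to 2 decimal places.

103.30

Sorted: 19, 31, 53, 54, 58, 59, 61, 75, 81, 87, 92, 103, 109, 114.
n = 14.
r = 1 + (85/100)·(14 − 1) = 1 + 11.05 = 12.05.
Rank 12 is 103 and rank 13 is 109.
Interpolate: 103 + 0.05·(109 − 103) = 103 + 0.05·6 = 103.3.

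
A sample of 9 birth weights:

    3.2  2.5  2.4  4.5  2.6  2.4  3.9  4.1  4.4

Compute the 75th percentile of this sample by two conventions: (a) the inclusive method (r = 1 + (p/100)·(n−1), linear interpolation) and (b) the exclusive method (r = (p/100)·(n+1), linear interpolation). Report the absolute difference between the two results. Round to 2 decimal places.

0.15

Sorted: 2.4, 2.4, 2.5, 2.6, 3.2, 3.9, 4.1, 4.4, 4.5.
n = 9.
(a) r = 7 → value at rank 7 = 4.1.
(b) r = 7.5; between ranks 7 (4.1) and 8 (4.4): 4.25.
|4.1 − 4.25| = 0.15.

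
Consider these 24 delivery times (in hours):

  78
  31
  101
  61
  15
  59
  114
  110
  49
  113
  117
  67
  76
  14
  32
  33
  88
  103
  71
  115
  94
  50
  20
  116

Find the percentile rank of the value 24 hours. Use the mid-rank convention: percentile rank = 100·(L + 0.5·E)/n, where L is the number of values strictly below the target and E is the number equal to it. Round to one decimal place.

12.5

Sorted: 14, 15, 20, 31, 32, 33, 49, 50, 59, 61, 67, 71, 76, 78, 88, 94, 101, 103, 110, 113, 114, 115, 116, 117.
Count below 24: L = 3; count equal: E = 0; n = 24.
Percentile rank = 100·(3 + 0.5·0)/24 = 100·3/24 = 12.5.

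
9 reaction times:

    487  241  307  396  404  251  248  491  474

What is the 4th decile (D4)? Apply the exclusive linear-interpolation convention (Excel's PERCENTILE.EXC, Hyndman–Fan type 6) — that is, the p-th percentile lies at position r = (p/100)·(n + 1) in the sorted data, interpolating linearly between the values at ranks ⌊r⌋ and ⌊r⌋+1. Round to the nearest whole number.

307

Sorted: 241, 248, 251, 307, 396, 404, 474, 487, 491.
n = 9.
r = (40/100)·(9 + 1) = 4.
r is an integer, so P40 is the value at rank 4: 307.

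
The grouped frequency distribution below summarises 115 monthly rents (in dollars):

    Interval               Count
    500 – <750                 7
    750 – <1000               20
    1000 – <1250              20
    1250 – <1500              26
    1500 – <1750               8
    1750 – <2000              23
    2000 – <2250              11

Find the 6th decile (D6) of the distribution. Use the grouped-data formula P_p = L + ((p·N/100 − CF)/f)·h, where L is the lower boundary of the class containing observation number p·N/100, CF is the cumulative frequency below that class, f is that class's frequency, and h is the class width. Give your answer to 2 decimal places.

1461.54

N = 115; target position k = 60/100 · 115 = 69.
Cumulative frequencies: 7, 27, 47, 73, 81, 104, 115.
Observation 69 falls in the class 1250 – <1500.
L = 1250, CF = 47, f = 26, h = 250.
P60 = 1250 + ((69 − 47)/26)·250 = 1250 + 211.538 = 1461.54.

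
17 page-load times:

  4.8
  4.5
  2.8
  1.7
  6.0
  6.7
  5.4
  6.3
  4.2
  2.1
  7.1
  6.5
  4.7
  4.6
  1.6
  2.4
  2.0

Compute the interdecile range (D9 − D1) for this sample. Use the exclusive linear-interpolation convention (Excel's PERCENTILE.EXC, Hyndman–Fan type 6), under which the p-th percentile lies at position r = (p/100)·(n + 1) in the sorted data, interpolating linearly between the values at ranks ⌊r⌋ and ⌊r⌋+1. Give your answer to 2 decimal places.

5.10

Sorted: 1.6, 1.7, 2.0, 2.1, 2.4, 2.8, 4.2, 4.5, 4.6, 4.7, 4.8, 5.4, 6.0, 6.3, 6.5, 6.7, 7.1.
n = 17.
P10: r = 1.8; ranks 1–2 are 1.6, 1.7; interpolating gives 1.68.
P90: r = 16.2; ranks 16–17 are 6.7, 7.1; interpolating gives 6.78.
Difference: 6.78 − 1.68 = 5.1.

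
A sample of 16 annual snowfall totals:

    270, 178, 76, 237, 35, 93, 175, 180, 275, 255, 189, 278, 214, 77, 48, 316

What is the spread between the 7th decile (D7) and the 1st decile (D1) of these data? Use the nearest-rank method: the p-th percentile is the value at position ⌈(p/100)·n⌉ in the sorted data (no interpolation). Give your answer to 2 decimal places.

207.00

Sorted: 35, 48, 76, 77, 93, 175, 178, 180, 189, 214, 237, 255, 270, 275, 278, 316.
n = 16.
P10: rank ⌈10/100·16⌉ = 2 → 48.
P70: rank ⌈70/100·16⌉ = 12 → 255.
Difference: 255 − 48 = 207.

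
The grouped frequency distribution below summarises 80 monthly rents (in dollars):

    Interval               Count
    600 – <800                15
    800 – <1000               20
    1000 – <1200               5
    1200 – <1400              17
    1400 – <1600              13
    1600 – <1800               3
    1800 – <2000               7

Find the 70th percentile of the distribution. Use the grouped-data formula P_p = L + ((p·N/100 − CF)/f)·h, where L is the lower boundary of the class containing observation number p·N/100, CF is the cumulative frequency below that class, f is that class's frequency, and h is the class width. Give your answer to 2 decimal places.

1388.24

N = 80; target position k = 70/100 · 80 = 56.
Cumulative frequencies: 15, 35, 40, 57, 70, 73, 80.
Observation 56 falls in the class 1200 – <1400.
L = 1200, CF = 40, f = 17, h = 200.
P70 = 1200 + ((56 − 40)/17)·200 = 1200 + 188.235 = 1388.24.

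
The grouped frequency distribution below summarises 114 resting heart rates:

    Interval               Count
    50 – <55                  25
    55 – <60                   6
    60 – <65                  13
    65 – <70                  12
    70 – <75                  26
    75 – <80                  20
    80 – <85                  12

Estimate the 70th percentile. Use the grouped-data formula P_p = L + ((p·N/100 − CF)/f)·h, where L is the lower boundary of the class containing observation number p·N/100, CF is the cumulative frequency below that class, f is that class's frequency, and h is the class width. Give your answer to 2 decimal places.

74.58

N = 114; target position k = 70/100 · 114 = 79.8.
Cumulative frequencies: 25, 31, 44, 56, 82, 102, 114.
Observation 79.8 falls in the class 70 – <75.
L = 70, CF = 56, f = 26, h = 5.
P70 = 70 + ((79.8 − 56)/26)·5 = 70 + 4.57692 = 74.5769.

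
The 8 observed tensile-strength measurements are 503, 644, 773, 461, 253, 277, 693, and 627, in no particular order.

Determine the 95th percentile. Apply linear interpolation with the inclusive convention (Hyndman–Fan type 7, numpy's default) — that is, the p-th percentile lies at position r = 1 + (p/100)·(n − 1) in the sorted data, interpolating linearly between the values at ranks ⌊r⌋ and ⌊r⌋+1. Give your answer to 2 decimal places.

745.00

Sorted: 253, 277, 461, 503, 627, 644, 693, 773.
n = 8.
r = 1 + (95/100)·(8 − 1) = 1 + 6.65 = 7.65.
Rank 7 is 693 and rank 8 is 773.
Interpolate: 693 + 0.65·(773 − 693) = 693 + 0.65·80 = 745.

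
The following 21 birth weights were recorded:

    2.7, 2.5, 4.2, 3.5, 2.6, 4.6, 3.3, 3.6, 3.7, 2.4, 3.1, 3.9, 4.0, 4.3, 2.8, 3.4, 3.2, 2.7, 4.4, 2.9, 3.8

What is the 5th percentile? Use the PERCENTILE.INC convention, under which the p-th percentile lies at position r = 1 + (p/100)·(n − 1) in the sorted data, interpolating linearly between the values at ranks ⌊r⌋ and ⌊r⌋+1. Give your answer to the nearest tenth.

2.5

Sorted: 2.4, 2.5, 2.6, 2.7, 2.7, 2.8, 2.9, 3.1, 3.2, 3.3, 3.4, 3.5, 3.6, 3.7, 3.8, 3.9, 4.0, 4.2, 4.3, 4.4, 4.6.
n = 21.
r = 1 + (5/100)·(21 − 1) = 1 + 1 = 2.
r is an integer, so P5 is the value at rank 2: 2.5.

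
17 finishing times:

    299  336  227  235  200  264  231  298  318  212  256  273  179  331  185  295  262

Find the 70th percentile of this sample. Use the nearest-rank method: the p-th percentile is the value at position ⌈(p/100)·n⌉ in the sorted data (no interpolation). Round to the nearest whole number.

Sorted: 179, 185, 200, 212, 227, 231, 235, 256, 262, 264, 273, 295, 298, 299, 318, 331, 336.
n = 17.
Position = ⌈70/100 · 17⌉ = ⌈11.9⌉ = 12.
The value at rank 12 is 295.

295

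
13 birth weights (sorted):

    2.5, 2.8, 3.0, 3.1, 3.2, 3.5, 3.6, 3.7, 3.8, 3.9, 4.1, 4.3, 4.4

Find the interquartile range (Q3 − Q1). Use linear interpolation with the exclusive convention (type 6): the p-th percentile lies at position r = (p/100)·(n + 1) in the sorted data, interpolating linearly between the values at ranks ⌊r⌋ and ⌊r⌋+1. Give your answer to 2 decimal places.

0.95

n = 13.
P25: r = 3.5; ranks 3–4 are 3.0, 3.1; interpolating gives 3.05.
P75: r = 10.5; ranks 10–11 are 3.9, 4.1; interpolating gives 4.
Difference: 4 − 3.05 = 0.95.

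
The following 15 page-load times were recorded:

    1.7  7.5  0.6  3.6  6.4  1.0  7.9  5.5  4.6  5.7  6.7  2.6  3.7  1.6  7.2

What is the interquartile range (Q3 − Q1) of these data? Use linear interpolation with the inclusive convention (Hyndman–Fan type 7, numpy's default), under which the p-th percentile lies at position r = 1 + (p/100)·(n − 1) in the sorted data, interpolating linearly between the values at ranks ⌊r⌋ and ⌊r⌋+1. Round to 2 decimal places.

Sorted: 0.6, 1.0, 1.6, 1.7, 2.6, 3.6, 3.7, 4.6, 5.5, 5.7, 6.4, 6.7, 7.2, 7.5, 7.9.
n = 15.
P25: r = 4.5; ranks 4–5 are 1.7, 2.6; interpolating gives 2.15.
P75: r = 11.5; ranks 11–12 are 6.4, 6.7; interpolating gives 6.55.
Difference: 6.55 − 2.15 = 4.4.

4.40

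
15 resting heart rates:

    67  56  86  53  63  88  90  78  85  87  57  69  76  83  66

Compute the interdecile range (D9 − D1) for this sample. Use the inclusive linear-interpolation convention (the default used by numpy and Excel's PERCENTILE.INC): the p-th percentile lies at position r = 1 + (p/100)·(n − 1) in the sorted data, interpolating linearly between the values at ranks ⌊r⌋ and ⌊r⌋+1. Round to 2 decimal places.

Sorted: 53, 56, 57, 63, 66, 67, 69, 76, 78, 83, 85, 86, 87, 88, 90.
n = 15.
P10: r = 2.4; ranks 2–3 are 56, 57; interpolating gives 56.4.
P90: r = 13.6; ranks 13–14 are 87, 88; interpolating gives 87.6.
Difference: 87.6 − 56.4 = 31.2.

31.20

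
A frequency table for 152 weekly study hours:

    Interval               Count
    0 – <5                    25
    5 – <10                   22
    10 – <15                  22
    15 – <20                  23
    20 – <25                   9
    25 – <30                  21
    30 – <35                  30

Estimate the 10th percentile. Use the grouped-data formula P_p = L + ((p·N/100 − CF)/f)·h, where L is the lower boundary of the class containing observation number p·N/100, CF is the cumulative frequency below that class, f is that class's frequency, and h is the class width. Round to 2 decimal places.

N = 152; target position k = 10/100 · 152 = 15.2.
Cumulative frequencies: 25, 47, 69, 92, 101, 122, 152.
Observation 15.2 falls in the class 0 – <5.
L = 0, CF = 0, f = 25, h = 5.
P10 = 0 + ((15.2 − 0)/25)·5 = 0 + 3.04 = 3.04.

3.04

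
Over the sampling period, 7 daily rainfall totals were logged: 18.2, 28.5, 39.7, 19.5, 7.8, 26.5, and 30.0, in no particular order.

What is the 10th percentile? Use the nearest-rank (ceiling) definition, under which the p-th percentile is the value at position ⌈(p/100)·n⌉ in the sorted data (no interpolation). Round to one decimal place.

Sorted: 7.8, 18.2, 19.5, 26.5, 28.5, 30.0, 39.7.
n = 7.
Position = ⌈10/100 · 7⌉ = ⌈0.7⌉ = 1.
The value at rank 1 is 7.8.

7.8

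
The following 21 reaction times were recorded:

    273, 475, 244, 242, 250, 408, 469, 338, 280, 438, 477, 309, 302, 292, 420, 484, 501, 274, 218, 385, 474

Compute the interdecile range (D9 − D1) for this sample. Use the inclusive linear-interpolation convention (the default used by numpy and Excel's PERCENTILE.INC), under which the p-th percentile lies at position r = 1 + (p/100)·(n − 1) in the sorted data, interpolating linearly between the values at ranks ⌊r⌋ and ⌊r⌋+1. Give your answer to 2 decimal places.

233.00

Sorted: 218, 242, 244, 250, 273, 274, 280, 292, 302, 309, 338, 385, 408, 420, 438, 469, 474, 475, 477, 484, 501.
n = 21.
P10: r = 3 (integer) → 244.
P90: r = 19 (integer) → 477.
Difference: 477 − 244 = 233.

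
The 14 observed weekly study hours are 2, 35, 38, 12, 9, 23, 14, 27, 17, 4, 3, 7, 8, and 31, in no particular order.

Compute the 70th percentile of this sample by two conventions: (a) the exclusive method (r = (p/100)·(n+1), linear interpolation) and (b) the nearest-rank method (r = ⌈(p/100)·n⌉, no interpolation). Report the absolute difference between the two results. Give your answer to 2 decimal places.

Sorted: 2, 3, 4, 7, 8, 9, 12, 14, 17, 23, 27, 31, 35, 38.
n = 14.
(a) r = 10.5; between ranks 10 (23) and 11 (27): 25.
(b) the nearest-rank method: rank 10 → 23.
|25 − 23| = 2.

2.00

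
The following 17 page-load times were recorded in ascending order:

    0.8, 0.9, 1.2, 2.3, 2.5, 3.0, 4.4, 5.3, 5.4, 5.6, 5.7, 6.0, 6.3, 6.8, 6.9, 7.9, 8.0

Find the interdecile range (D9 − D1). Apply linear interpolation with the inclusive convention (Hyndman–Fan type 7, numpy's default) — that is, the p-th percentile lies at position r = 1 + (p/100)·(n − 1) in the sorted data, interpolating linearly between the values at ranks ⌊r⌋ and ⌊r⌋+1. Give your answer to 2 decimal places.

6.22

n = 17.
P10: r = 2.6; ranks 2–3 are 0.9, 1.2; interpolating gives 1.08.
P90: r = 15.4; ranks 15–16 are 6.9, 7.9; interpolating gives 7.3.
Difference: 7.3 − 1.08 = 6.22.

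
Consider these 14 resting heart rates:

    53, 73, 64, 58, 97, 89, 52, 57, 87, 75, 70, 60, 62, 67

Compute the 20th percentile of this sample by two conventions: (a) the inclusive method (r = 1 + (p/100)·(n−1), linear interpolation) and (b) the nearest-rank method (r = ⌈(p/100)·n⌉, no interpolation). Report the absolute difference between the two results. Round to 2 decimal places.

Sorted: 52, 53, 57, 58, 60, 62, 64, 67, 70, 73, 75, 87, 89, 97.
n = 14.
(a) r = 3.6; between ranks 3 (57) and 4 (58): 57.6.
(b) the nearest-rank method: rank 3 → 57.
|57.6 − 57| = 0.6.

0.60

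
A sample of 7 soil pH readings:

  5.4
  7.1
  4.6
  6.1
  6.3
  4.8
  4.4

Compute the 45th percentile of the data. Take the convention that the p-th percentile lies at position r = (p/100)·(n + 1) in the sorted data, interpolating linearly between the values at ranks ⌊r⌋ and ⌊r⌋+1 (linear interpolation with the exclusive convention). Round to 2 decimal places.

Sorted: 4.4, 4.6, 4.8, 5.4, 6.1, 6.3, 7.1.
n = 7.
r = (45/100)·(7 + 1) = 3.6.
Rank 3 is 4.8 and rank 4 is 5.4.
Interpolate: 4.8 + 0.6·(5.4 − 4.8) = 4.8 + 0.6·0.6 = 5.16.

5.16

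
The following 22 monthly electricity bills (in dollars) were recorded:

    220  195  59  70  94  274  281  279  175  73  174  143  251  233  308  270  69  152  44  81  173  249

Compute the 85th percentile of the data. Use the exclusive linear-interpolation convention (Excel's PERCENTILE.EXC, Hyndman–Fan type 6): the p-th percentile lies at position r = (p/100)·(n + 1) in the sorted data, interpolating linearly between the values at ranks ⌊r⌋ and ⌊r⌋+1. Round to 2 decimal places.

Sorted: 44, 59, 69, 70, 73, 81, 94, 143, 152, 173, 174, 175, 195, 220, 233, 249, 251, 270, 274, 279, 281, 308.
n = 22.
r = (85/100)·(22 + 1) = 19.55.
Rank 19 is 274 and rank 20 is 279.
Interpolate: 274 + 0.55·(279 − 274) = 274 + 0.55·5 = 276.75.

276.75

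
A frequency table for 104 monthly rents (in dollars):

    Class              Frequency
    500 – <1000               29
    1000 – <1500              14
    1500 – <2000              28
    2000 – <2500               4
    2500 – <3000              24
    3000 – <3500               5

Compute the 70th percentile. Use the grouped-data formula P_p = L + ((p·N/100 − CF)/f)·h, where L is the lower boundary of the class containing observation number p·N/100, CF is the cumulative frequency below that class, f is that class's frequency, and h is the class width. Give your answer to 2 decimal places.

2225.00

N = 104; target position k = 70/100 · 104 = 72.8.
Cumulative frequencies: 29, 43, 71, 75, 99, 104.
Observation 72.8 falls in the class 2000 – <2500.
L = 2000, CF = 71, f = 4, h = 500.
P70 = 2000 + ((72.8 − 71)/4)·500 = 2000 + 225 = 2225.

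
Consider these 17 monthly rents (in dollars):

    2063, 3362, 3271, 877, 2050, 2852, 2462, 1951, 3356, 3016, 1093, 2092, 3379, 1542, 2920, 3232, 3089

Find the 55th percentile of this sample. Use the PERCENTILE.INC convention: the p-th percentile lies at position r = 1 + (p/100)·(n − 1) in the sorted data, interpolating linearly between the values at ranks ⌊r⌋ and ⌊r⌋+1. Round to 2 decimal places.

Sorted: 877, 1093, 1542, 1951, 2050, 2063, 2092, 2462, 2852, 2920, 3016, 3089, 3232, 3271, 3356, 3362, 3379.
n = 17.
r = 1 + (55/100)·(17 − 1) = 1 + 8.8 = 9.8.
Rank 9 is 2852 and rank 10 is 2920.
Interpolate: 2852 + 0.8·(2920 − 2852) = 2852 + 0.8·68 = 2906.4.

2906.40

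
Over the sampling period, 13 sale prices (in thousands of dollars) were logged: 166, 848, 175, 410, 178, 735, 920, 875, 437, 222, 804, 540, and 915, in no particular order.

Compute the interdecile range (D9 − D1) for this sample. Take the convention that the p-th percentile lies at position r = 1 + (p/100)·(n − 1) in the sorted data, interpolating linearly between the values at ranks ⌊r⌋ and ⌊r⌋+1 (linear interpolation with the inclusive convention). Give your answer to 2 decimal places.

Sorted: 166, 175, 178, 222, 410, 437, 540, 735, 804, 848, 875, 915, 920.
n = 13.
P10: r = 2.2; ranks 2–3 are 175, 178; interpolating gives 175.6.
P90: r = 11.8; ranks 11–12 are 875, 915; interpolating gives 907.
Difference: 907 − 175.6 = 731.4.

731.40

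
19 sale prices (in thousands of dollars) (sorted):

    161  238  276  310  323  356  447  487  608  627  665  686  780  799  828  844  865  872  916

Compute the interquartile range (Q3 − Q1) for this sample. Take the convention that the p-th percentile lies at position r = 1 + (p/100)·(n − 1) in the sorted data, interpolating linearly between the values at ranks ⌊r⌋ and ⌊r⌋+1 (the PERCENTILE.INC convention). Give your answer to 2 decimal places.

474.00

n = 19.
P25: r = 5.5; ranks 5–6 are 323, 356; interpolating gives 339.5.
P75: r = 14.5; ranks 14–15 are 799, 828; interpolating gives 813.5.
Difference: 813.5 − 339.5 = 474.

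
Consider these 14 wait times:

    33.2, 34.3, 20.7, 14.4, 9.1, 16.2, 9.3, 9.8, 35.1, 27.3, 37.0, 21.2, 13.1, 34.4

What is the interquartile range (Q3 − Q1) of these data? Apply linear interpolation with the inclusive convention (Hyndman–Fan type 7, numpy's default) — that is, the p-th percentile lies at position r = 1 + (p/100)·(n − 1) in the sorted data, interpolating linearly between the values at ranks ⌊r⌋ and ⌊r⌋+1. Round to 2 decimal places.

Sorted: 9.1, 9.3, 9.8, 13.1, 14.4, 16.2, 20.7, 21.2, 27.3, 33.2, 34.3, 34.4, 35.1, 37.0.
n = 14.
P25: r = 4.25; ranks 4–5 are 13.1, 14.4; interpolating gives 13.425.
P75: r = 10.75; ranks 10–11 are 33.2, 34.3; interpolating gives 34.025.
Difference: 34.025 − 13.425 = 20.6.

20.60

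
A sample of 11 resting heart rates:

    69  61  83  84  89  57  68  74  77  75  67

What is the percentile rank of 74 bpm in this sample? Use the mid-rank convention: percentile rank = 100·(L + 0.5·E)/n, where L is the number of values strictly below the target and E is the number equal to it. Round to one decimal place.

50.0

Sorted: 57, 61, 67, 68, 69, 74, 75, 77, 83, 84, 89.
Count below 74: L = 5; count equal: E = 1; n = 11.
Percentile rank = 100·(5 + 0.5·1)/11 = 100·5.5/11 = 50.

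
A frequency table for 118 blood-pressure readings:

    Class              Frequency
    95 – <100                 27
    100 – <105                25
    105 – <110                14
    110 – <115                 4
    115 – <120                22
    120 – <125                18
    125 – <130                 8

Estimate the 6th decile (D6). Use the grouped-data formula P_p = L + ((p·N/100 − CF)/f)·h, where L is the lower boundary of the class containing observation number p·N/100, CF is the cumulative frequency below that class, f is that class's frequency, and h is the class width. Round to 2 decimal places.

N = 118; target position k = 60/100 · 118 = 70.8.
Cumulative frequencies: 27, 52, 66, 70, 92, 110, 118.
Observation 70.8 falls in the class 115 – <120.
L = 115, CF = 70, f = 22, h = 5.
P60 = 115 + ((70.8 − 70)/22)·5 = 115 + 0.181818 = 115.182.

115.18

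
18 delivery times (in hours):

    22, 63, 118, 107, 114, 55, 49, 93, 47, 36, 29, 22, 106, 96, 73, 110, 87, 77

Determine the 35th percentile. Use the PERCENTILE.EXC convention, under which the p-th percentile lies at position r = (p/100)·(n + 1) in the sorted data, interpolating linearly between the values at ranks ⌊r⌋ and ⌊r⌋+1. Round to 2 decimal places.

Sorted: 22, 22, 29, 36, 47, 49, 55, 63, 73, 77, 87, 93, 96, 106, 107, 110, 114, 118.
n = 18.
r = (35/100)·(18 + 1) = 6.65.
Rank 6 is 49 and rank 7 is 55.
Interpolate: 49 + 0.65·(55 − 49) = 49 + 0.65·6 = 52.9.

52.90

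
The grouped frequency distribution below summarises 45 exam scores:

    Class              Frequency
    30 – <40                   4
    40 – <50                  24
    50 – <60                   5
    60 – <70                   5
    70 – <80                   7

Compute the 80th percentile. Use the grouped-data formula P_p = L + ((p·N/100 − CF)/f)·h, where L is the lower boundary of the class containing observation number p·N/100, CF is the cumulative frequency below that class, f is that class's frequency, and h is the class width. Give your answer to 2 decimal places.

N = 45; target position k = 80/100 · 45 = 36.
Cumulative frequencies: 4, 28, 33, 38, 45.
Observation 36 falls in the class 60 – <70.
L = 60, CF = 33, f = 5, h = 10.
P80 = 60 + ((36 − 33)/5)·10 = 60 + 6 = 66.

66.00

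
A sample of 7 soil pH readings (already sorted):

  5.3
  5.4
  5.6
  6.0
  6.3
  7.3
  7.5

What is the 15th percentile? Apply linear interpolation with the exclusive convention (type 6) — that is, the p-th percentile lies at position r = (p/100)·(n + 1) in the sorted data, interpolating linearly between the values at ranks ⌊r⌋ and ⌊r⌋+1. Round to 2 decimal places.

5.32

n = 7.
r = (15/100)·(7 + 1) = 1.2.
Rank 1 is 5.3 and rank 2 is 5.4.
Interpolate: 5.3 + 0.2·(5.4 − 5.3) = 5.3 + 0.2·0.1 = 5.32.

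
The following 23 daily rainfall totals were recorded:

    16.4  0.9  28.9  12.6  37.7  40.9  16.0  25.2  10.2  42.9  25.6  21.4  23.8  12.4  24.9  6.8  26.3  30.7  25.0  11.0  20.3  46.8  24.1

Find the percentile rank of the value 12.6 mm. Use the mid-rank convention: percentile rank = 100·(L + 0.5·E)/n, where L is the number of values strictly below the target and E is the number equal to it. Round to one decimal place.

Sorted: 0.9, 6.8, 10.2, 11.0, 12.4, 12.6, 16.0, 16.4, 20.3, 21.4, 23.8, 24.1, 24.9, 25.0, 25.2, 25.6, 26.3, 28.9, 30.7, 37.7, 40.9, 42.9, 46.8.
Count below 12.6: L = 5; count equal: E = 1; n = 23.
Percentile rank = 100·(5 + 0.5·1)/23 = 100·5.5/23 = 23.91.

23.9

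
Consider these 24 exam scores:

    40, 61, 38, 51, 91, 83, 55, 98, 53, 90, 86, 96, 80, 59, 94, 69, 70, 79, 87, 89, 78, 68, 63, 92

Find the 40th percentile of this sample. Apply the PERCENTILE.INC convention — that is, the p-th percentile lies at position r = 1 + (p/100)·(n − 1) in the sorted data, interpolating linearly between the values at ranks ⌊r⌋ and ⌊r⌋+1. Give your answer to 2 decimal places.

Sorted: 38, 40, 51, 53, 55, 59, 61, 63, 68, 69, 70, 78, 79, 80, 83, 86, 87, 89, 90, 91, 92, 94, 96, 98.
n = 24.
r = 1 + (40/100)·(24 − 1) = 1 + 9.2 = 10.2.
Rank 10 is 69 and rank 11 is 70.
Interpolate: 69 + 0.2·(70 − 69) = 69 + 0.2·1 = 69.2.

69.20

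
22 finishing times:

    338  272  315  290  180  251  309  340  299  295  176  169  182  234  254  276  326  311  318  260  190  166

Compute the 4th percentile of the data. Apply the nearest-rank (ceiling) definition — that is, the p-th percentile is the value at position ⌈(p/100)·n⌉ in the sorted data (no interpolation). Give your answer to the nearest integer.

166

Sorted: 166, 169, 176, 180, 182, 190, 234, 251, 254, 260, 272, 276, 290, 295, 299, 309, 311, 315, 318, 326, 338, 340.
n = 22.
Position = ⌈4/100 · 22⌉ = ⌈0.88⌉ = 1.
The value at rank 1 is 166.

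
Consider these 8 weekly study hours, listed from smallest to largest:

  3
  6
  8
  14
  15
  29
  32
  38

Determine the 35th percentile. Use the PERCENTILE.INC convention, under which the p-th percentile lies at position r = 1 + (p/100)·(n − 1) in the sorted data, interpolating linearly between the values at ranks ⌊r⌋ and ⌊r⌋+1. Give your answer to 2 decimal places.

n = 8.
r = 1 + (35/100)·(8 − 1) = 1 + 2.45 = 3.45.
Rank 3 is 8 and rank 4 is 14.
Interpolate: 8 + 0.45·(14 − 8) = 8 + 0.45·6 = 10.7.

10.70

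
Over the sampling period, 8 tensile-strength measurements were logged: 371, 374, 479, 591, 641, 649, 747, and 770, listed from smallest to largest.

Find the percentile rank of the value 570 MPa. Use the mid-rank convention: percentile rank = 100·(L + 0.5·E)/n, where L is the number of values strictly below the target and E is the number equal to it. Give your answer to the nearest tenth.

37.5

Count below 570: L = 3; count equal: E = 0; n = 8.
Percentile rank = 100·(3 + 0.5·0)/8 = 100·3/8 = 37.5.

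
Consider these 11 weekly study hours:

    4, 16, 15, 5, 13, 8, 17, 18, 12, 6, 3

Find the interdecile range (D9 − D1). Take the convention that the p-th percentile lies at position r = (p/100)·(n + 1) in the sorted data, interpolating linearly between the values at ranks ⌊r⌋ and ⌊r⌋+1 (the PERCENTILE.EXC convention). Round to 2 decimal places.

Sorted: 3, 4, 5, 6, 8, 12, 13, 15, 16, 17, 18.
n = 11.
P10: r = 1.2; ranks 1–2 are 3, 4; interpolating gives 3.2.
P90: r = 10.8; ranks 10–11 are 17, 18; interpolating gives 17.8.
Difference: 17.8 − 3.2 = 14.6.

14.60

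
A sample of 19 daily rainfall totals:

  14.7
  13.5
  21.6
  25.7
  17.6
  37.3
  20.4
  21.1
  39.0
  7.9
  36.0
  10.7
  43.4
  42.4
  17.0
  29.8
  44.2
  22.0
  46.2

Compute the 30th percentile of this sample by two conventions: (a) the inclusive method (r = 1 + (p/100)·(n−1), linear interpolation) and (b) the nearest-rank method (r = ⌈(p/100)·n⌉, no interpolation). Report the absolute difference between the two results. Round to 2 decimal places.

Sorted: 7.9, 10.7, 13.5, 14.7, 17.0, 17.6, 20.4, 21.1, 21.6, 22.0, 25.7, 29.8, 36.0, 37.3, 39.0, 42.4, 43.4, 44.2, 46.2.
n = 19.
(a) r = 6.4; between ranks 6 (17.6) and 7 (20.4): 18.72.
(b) the nearest-rank method: rank 6 → 17.6.
|18.72 − 17.6| = 1.12.

1.12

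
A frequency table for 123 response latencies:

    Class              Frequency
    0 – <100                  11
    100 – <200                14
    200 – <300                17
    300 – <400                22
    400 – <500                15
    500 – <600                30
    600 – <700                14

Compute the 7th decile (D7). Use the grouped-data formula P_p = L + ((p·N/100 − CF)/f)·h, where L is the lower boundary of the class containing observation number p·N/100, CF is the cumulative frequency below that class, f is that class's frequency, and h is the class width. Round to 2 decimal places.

523.67

N = 123; target position k = 70/100 · 123 = 86.1.
Cumulative frequencies: 11, 25, 42, 64, 79, 109, 123.
Observation 86.1 falls in the class 500 – <600.
L = 500, CF = 79, f = 30, h = 100.
P70 = 500 + ((86.1 − 79)/30)·100 = 500 + 23.6667 = 523.667.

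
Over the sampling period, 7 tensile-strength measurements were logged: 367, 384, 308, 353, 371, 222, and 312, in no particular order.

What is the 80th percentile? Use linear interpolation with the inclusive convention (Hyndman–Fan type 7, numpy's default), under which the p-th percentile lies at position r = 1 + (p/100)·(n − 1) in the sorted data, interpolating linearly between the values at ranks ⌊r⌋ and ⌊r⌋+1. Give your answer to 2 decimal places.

Sorted: 222, 308, 312, 353, 367, 371, 384.
n = 7.
r = 1 + (80/100)·(7 − 1) = 1 + 4.8 = 5.8.
Rank 5 is 367 and rank 6 is 371.
Interpolate: 367 + 0.8·(371 − 367) = 367 + 0.8·4 = 370.2.

370.20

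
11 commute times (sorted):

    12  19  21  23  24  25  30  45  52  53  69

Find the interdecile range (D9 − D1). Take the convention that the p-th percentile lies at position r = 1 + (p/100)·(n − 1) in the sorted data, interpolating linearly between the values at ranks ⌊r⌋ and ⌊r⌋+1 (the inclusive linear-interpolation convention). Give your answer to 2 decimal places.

34.00

n = 11.
P10: r = 2 (integer) → 19.
P90: r = 10 (integer) → 53.
Difference: 53 − 19 = 34.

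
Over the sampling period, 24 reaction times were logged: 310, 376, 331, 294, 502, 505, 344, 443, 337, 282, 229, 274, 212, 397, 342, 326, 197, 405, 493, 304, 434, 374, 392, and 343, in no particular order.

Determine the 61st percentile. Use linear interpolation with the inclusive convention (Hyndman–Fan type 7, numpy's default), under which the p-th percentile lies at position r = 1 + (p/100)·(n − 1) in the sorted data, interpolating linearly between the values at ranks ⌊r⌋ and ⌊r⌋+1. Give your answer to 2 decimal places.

374.06

Sorted: 197, 212, 229, 274, 282, 294, 304, 310, 326, 331, 337, 342, 343, 344, 374, 376, 392, 397, 405, 434, 443, 493, 502, 505.
n = 24.
r = 1 + (61/100)·(24 − 1) = 1 + 14.03 = 15.03.
Rank 15 is 374 and rank 16 is 376.
Interpolate: 374 + 0.03·(376 − 374) = 374 + 0.03·2 = 374.06.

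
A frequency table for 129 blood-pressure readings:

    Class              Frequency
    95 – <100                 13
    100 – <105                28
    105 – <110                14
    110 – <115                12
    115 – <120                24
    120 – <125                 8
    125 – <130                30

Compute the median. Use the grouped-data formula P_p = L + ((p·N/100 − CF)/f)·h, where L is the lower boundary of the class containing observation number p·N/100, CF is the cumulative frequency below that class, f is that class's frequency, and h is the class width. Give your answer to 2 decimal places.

113.96

N = 129; target position k = 50/100 · 129 = 64.5.
Cumulative frequencies: 13, 41, 55, 67, 91, 99, 129.
Observation 64.5 falls in the class 110 – <115.
L = 110, CF = 55, f = 12, h = 5.
P50 = 110 + ((64.5 − 55)/12)·5 = 110 + 3.95833 = 113.958.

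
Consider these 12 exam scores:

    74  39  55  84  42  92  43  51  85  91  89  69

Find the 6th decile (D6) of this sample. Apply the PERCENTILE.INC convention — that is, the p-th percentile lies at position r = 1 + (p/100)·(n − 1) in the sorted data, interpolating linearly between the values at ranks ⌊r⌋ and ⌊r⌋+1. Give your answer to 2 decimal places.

80.00

Sorted: 39, 42, 43, 51, 55, 69, 74, 84, 85, 89, 91, 92.
n = 12.
r = 1 + (60/100)·(12 − 1) = 1 + 6.6 = 7.6.
Rank 7 is 74 and rank 8 is 84.
Interpolate: 74 + 0.6·(84 − 74) = 74 + 0.6·10 = 80.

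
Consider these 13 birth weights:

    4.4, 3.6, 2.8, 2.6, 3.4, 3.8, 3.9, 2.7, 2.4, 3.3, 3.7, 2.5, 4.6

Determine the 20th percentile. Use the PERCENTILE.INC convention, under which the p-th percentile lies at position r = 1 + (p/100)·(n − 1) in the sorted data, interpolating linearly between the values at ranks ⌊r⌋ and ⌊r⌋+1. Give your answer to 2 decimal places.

2.64

Sorted: 2.4, 2.5, 2.6, 2.7, 2.8, 3.3, 3.4, 3.6, 3.7, 3.8, 3.9, 4.4, 4.6.
n = 13.
r = 1 + (20/100)·(13 − 1) = 1 + 2.4 = 3.4.
Rank 3 is 2.6 and rank 4 is 2.7.
Interpolate: 2.6 + 0.4·(2.7 − 2.6) = 2.6 + 0.4·0.1 = 2.64.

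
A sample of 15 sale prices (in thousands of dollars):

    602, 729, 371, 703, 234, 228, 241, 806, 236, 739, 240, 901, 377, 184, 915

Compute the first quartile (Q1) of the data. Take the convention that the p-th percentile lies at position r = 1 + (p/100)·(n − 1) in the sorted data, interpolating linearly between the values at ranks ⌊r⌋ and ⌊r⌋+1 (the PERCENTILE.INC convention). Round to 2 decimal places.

238.00

Sorted: 184, 228, 234, 236, 240, 241, 371, 377, 602, 703, 729, 739, 806, 901, 915.
n = 15.
r = 1 + (25/100)·(15 − 1) = 1 + 3.5 = 4.5.
Rank 4 is 236 and rank 5 is 240.
Interpolate: 236 + 0.5·(240 − 236) = 236 + 0.5·4 = 238.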